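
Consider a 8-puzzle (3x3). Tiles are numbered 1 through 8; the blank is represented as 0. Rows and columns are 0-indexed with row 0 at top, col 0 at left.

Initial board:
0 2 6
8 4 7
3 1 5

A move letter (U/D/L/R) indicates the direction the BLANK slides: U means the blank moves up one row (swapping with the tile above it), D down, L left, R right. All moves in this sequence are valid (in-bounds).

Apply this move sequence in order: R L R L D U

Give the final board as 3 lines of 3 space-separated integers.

After move 1 (R):
2 0 6
8 4 7
3 1 5

After move 2 (L):
0 2 6
8 4 7
3 1 5

After move 3 (R):
2 0 6
8 4 7
3 1 5

After move 4 (L):
0 2 6
8 4 7
3 1 5

After move 5 (D):
8 2 6
0 4 7
3 1 5

After move 6 (U):
0 2 6
8 4 7
3 1 5

Answer: 0 2 6
8 4 7
3 1 5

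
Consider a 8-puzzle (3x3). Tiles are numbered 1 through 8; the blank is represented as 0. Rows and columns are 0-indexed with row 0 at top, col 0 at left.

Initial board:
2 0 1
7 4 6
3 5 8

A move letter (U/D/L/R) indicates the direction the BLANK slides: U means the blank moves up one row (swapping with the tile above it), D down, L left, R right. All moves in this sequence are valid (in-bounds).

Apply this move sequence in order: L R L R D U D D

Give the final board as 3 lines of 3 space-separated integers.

After move 1 (L):
0 2 1
7 4 6
3 5 8

After move 2 (R):
2 0 1
7 4 6
3 5 8

After move 3 (L):
0 2 1
7 4 6
3 5 8

After move 4 (R):
2 0 1
7 4 6
3 5 8

After move 5 (D):
2 4 1
7 0 6
3 5 8

After move 6 (U):
2 0 1
7 4 6
3 5 8

After move 7 (D):
2 4 1
7 0 6
3 5 8

After move 8 (D):
2 4 1
7 5 6
3 0 8

Answer: 2 4 1
7 5 6
3 0 8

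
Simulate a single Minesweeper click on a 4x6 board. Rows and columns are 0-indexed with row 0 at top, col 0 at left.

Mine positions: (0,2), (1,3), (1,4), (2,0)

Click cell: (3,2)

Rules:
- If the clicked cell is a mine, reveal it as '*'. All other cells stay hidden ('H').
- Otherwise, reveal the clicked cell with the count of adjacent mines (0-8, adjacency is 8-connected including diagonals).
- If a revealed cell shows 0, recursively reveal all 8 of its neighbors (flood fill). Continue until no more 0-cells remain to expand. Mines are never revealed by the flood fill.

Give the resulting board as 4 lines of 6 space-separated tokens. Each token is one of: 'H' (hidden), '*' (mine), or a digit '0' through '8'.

H H H H H H
H H H H H H
H 1 1 2 2 1
H 1 0 0 0 0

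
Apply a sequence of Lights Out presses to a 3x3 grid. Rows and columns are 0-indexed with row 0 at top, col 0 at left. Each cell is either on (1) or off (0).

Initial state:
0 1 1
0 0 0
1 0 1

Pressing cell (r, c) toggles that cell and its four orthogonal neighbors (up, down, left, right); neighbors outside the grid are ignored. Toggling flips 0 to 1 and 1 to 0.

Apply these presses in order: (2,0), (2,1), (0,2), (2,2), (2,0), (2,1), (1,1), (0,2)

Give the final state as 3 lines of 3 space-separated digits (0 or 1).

Answer: 0 0 1
1 1 0
1 0 0

Derivation:
After press 1 at (2,0):
0 1 1
1 0 0
0 1 1

After press 2 at (2,1):
0 1 1
1 1 0
1 0 0

After press 3 at (0,2):
0 0 0
1 1 1
1 0 0

After press 4 at (2,2):
0 0 0
1 1 0
1 1 1

After press 5 at (2,0):
0 0 0
0 1 0
0 0 1

After press 6 at (2,1):
0 0 0
0 0 0
1 1 0

After press 7 at (1,1):
0 1 0
1 1 1
1 0 0

After press 8 at (0,2):
0 0 1
1 1 0
1 0 0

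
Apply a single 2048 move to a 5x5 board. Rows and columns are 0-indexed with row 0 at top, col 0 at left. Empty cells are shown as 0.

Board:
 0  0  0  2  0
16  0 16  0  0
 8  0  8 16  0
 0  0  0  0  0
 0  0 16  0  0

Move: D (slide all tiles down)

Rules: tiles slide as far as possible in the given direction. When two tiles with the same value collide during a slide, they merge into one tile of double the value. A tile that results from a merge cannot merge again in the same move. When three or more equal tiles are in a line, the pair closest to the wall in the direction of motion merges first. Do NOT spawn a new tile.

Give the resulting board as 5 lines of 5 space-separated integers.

Slide down:
col 0: [0, 16, 8, 0, 0] -> [0, 0, 0, 16, 8]
col 1: [0, 0, 0, 0, 0] -> [0, 0, 0, 0, 0]
col 2: [0, 16, 8, 0, 16] -> [0, 0, 16, 8, 16]
col 3: [2, 0, 16, 0, 0] -> [0, 0, 0, 2, 16]
col 4: [0, 0, 0, 0, 0] -> [0, 0, 0, 0, 0]

Answer:  0  0  0  0  0
 0  0  0  0  0
 0  0 16  0  0
16  0  8  2  0
 8  0 16 16  0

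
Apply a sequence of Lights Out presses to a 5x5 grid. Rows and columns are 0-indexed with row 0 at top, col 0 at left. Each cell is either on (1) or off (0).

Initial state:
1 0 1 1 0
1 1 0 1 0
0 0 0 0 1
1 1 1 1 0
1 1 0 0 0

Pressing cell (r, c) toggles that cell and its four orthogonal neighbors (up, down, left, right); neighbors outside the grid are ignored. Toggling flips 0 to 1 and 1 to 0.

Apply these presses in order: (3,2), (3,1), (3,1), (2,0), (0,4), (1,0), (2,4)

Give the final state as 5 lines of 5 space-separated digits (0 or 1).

Answer: 0 0 1 0 1
1 0 0 1 0
0 1 1 1 0
0 0 0 0 1
1 1 1 0 0

Derivation:
After press 1 at (3,2):
1 0 1 1 0
1 1 0 1 0
0 0 1 0 1
1 0 0 0 0
1 1 1 0 0

After press 2 at (3,1):
1 0 1 1 0
1 1 0 1 0
0 1 1 0 1
0 1 1 0 0
1 0 1 0 0

After press 3 at (3,1):
1 0 1 1 0
1 1 0 1 0
0 0 1 0 1
1 0 0 0 0
1 1 1 0 0

After press 4 at (2,0):
1 0 1 1 0
0 1 0 1 0
1 1 1 0 1
0 0 0 0 0
1 1 1 0 0

After press 5 at (0,4):
1 0 1 0 1
0 1 0 1 1
1 1 1 0 1
0 0 0 0 0
1 1 1 0 0

After press 6 at (1,0):
0 0 1 0 1
1 0 0 1 1
0 1 1 0 1
0 0 0 0 0
1 1 1 0 0

After press 7 at (2,4):
0 0 1 0 1
1 0 0 1 0
0 1 1 1 0
0 0 0 0 1
1 1 1 0 0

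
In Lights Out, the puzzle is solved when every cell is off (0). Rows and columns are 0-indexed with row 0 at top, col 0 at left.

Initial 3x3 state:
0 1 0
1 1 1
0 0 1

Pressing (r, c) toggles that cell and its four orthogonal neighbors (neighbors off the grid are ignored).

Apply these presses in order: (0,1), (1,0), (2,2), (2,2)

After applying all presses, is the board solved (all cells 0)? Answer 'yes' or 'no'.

Answer: no

Derivation:
After press 1 at (0,1):
1 0 1
1 0 1
0 0 1

After press 2 at (1,0):
0 0 1
0 1 1
1 0 1

After press 3 at (2,2):
0 0 1
0 1 0
1 1 0

After press 4 at (2,2):
0 0 1
0 1 1
1 0 1

Lights still on: 5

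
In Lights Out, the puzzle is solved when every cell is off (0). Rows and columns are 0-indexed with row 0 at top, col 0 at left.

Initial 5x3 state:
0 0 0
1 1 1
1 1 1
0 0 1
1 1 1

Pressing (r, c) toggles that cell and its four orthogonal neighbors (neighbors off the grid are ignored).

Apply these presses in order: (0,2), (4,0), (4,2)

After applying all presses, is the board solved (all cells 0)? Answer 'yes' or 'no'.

Answer: no

Derivation:
After press 1 at (0,2):
0 1 1
1 1 0
1 1 1
0 0 1
1 1 1

After press 2 at (4,0):
0 1 1
1 1 0
1 1 1
1 0 1
0 0 1

After press 3 at (4,2):
0 1 1
1 1 0
1 1 1
1 0 0
0 1 0

Lights still on: 9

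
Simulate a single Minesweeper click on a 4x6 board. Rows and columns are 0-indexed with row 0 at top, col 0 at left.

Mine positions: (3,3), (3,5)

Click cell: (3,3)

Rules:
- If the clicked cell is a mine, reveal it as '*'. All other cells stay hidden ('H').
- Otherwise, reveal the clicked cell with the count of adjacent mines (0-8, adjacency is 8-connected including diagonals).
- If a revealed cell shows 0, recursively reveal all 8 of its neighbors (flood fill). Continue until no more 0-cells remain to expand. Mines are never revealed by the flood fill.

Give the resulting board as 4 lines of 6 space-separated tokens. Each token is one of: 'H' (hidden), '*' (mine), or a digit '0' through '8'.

H H H H H H
H H H H H H
H H H H H H
H H H * H H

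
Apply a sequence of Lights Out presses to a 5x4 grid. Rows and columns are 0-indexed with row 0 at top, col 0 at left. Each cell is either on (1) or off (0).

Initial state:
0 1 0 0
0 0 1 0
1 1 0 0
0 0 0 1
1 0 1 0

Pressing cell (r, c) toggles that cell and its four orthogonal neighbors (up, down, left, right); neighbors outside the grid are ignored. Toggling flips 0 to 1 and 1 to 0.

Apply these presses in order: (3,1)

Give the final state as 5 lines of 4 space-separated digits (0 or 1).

After press 1 at (3,1):
0 1 0 0
0 0 1 0
1 0 0 0
1 1 1 1
1 1 1 0

Answer: 0 1 0 0
0 0 1 0
1 0 0 0
1 1 1 1
1 1 1 0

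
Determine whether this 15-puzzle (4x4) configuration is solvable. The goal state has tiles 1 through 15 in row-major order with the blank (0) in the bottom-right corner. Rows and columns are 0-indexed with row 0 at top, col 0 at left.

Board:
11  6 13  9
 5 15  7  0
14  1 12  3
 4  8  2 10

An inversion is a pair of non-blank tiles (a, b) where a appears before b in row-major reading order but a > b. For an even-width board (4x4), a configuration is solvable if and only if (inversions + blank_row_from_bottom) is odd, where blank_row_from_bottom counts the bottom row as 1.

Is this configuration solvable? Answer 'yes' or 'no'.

Answer: yes

Derivation:
Inversions: 64
Blank is in row 1 (0-indexed from top), which is row 3 counting from the bottom (bottom = 1).
64 + 3 = 67, which is odd, so the puzzle is solvable.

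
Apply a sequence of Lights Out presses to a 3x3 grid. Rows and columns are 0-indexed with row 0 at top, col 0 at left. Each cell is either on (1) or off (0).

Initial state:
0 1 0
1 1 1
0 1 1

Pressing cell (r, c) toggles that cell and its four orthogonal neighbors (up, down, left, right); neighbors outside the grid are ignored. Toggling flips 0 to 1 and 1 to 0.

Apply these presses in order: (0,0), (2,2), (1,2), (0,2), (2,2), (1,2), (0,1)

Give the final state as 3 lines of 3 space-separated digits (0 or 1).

Answer: 0 0 0
0 0 0
0 1 1

Derivation:
After press 1 at (0,0):
1 0 0
0 1 1
0 1 1

After press 2 at (2,2):
1 0 0
0 1 0
0 0 0

After press 3 at (1,2):
1 0 1
0 0 1
0 0 1

After press 4 at (0,2):
1 1 0
0 0 0
0 0 1

After press 5 at (2,2):
1 1 0
0 0 1
0 1 0

After press 6 at (1,2):
1 1 1
0 1 0
0 1 1

After press 7 at (0,1):
0 0 0
0 0 0
0 1 1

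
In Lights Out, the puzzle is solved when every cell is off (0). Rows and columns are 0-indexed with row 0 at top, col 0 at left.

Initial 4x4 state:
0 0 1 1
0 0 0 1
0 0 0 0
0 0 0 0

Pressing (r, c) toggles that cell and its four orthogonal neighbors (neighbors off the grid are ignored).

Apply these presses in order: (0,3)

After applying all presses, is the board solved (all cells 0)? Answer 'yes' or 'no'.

Answer: yes

Derivation:
After press 1 at (0,3):
0 0 0 0
0 0 0 0
0 0 0 0
0 0 0 0

Lights still on: 0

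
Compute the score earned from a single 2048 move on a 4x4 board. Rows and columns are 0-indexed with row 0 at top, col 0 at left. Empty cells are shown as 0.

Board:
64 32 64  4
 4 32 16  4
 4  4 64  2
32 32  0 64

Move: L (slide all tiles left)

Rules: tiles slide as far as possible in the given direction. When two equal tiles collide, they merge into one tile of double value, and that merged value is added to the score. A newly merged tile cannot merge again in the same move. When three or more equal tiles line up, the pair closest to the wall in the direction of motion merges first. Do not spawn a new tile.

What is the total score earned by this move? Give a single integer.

Answer: 72

Derivation:
Slide left:
row 0: [64, 32, 64, 4] -> [64, 32, 64, 4]  score +0 (running 0)
row 1: [4, 32, 16, 4] -> [4, 32, 16, 4]  score +0 (running 0)
row 2: [4, 4, 64, 2] -> [8, 64, 2, 0]  score +8 (running 8)
row 3: [32, 32, 0, 64] -> [64, 64, 0, 0]  score +64 (running 72)
Board after move:
64 32 64  4
 4 32 16  4
 8 64  2  0
64 64  0  0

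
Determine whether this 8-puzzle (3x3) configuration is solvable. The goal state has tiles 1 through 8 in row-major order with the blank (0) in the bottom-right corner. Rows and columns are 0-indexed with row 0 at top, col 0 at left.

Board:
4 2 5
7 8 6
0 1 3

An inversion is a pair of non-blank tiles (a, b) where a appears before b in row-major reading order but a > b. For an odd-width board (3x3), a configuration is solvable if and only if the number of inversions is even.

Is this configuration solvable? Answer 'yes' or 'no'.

Inversions (pairs i<j in row-major order where tile[i] > tile[j] > 0): 14
14 is even, so the puzzle is solvable.

Answer: yes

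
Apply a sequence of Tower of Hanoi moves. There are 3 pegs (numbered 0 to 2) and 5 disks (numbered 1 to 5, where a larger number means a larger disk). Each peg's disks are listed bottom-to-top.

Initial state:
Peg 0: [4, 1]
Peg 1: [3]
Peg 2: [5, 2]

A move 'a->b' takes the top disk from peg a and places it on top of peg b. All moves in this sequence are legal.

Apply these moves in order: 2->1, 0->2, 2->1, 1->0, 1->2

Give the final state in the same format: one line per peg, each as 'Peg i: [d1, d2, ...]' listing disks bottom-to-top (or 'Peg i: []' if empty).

After move 1 (2->1):
Peg 0: [4, 1]
Peg 1: [3, 2]
Peg 2: [5]

After move 2 (0->2):
Peg 0: [4]
Peg 1: [3, 2]
Peg 2: [5, 1]

After move 3 (2->1):
Peg 0: [4]
Peg 1: [3, 2, 1]
Peg 2: [5]

After move 4 (1->0):
Peg 0: [4, 1]
Peg 1: [3, 2]
Peg 2: [5]

After move 5 (1->2):
Peg 0: [4, 1]
Peg 1: [3]
Peg 2: [5, 2]

Answer: Peg 0: [4, 1]
Peg 1: [3]
Peg 2: [5, 2]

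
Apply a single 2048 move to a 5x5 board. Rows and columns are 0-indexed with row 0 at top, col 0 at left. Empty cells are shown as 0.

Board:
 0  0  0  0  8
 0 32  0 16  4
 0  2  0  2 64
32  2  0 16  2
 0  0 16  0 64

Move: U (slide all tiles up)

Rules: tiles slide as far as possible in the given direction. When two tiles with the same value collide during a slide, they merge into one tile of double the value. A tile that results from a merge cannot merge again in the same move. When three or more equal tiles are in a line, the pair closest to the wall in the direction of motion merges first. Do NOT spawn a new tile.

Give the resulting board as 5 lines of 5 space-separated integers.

Answer: 32 32 16 16  8
 0  4  0  2  4
 0  0  0 16 64
 0  0  0  0  2
 0  0  0  0 64

Derivation:
Slide up:
col 0: [0, 0, 0, 32, 0] -> [32, 0, 0, 0, 0]
col 1: [0, 32, 2, 2, 0] -> [32, 4, 0, 0, 0]
col 2: [0, 0, 0, 0, 16] -> [16, 0, 0, 0, 0]
col 3: [0, 16, 2, 16, 0] -> [16, 2, 16, 0, 0]
col 4: [8, 4, 64, 2, 64] -> [8, 4, 64, 2, 64]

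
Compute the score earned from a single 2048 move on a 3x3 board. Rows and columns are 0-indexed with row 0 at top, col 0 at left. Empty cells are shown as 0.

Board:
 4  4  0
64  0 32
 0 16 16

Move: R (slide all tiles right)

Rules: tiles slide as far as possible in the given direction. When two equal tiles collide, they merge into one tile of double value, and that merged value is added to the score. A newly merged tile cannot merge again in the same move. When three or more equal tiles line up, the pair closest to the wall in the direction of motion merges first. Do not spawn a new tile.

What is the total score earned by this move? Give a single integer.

Answer: 40

Derivation:
Slide right:
row 0: [4, 4, 0] -> [0, 0, 8]  score +8 (running 8)
row 1: [64, 0, 32] -> [0, 64, 32]  score +0 (running 8)
row 2: [0, 16, 16] -> [0, 0, 32]  score +32 (running 40)
Board after move:
 0  0  8
 0 64 32
 0  0 32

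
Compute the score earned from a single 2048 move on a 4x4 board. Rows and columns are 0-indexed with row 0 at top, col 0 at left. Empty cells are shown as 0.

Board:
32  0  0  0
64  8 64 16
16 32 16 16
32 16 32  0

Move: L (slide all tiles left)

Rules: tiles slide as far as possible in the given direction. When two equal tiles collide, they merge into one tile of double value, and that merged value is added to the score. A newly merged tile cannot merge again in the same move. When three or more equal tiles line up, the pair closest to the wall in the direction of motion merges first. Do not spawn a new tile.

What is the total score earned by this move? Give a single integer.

Answer: 32

Derivation:
Slide left:
row 0: [32, 0, 0, 0] -> [32, 0, 0, 0]  score +0 (running 0)
row 1: [64, 8, 64, 16] -> [64, 8, 64, 16]  score +0 (running 0)
row 2: [16, 32, 16, 16] -> [16, 32, 32, 0]  score +32 (running 32)
row 3: [32, 16, 32, 0] -> [32, 16, 32, 0]  score +0 (running 32)
Board after move:
32  0  0  0
64  8 64 16
16 32 32  0
32 16 32  0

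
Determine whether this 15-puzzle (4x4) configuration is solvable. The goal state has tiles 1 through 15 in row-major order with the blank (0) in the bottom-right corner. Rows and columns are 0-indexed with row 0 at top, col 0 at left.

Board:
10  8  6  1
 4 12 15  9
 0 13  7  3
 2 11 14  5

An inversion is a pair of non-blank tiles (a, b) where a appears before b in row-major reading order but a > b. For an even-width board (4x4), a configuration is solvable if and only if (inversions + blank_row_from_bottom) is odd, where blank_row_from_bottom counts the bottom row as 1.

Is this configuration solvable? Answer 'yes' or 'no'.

Inversions: 52
Blank is in row 2 (0-indexed from top), which is row 2 counting from the bottom (bottom = 1).
52 + 2 = 54, which is even, so the puzzle is not solvable.

Answer: no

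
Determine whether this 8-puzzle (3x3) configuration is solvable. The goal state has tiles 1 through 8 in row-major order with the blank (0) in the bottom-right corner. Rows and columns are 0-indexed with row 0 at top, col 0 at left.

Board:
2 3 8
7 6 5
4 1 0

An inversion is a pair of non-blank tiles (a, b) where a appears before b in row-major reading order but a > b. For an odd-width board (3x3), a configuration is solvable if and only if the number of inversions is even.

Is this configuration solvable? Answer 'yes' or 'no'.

Answer: no

Derivation:
Inversions (pairs i<j in row-major order where tile[i] > tile[j] > 0): 17
17 is odd, so the puzzle is not solvable.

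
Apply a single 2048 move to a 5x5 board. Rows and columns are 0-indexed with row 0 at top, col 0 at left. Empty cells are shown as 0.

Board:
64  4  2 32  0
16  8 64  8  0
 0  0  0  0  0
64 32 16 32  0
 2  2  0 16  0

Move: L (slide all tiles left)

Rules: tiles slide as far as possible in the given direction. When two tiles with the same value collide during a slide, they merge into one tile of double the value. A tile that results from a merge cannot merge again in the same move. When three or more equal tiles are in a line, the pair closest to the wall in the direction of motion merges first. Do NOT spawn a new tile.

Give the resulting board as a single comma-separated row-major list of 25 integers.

Answer: 64, 4, 2, 32, 0, 16, 8, 64, 8, 0, 0, 0, 0, 0, 0, 64, 32, 16, 32, 0, 4, 16, 0, 0, 0

Derivation:
Slide left:
row 0: [64, 4, 2, 32, 0] -> [64, 4, 2, 32, 0]
row 1: [16, 8, 64, 8, 0] -> [16, 8, 64, 8, 0]
row 2: [0, 0, 0, 0, 0] -> [0, 0, 0, 0, 0]
row 3: [64, 32, 16, 32, 0] -> [64, 32, 16, 32, 0]
row 4: [2, 2, 0, 16, 0] -> [4, 16, 0, 0, 0]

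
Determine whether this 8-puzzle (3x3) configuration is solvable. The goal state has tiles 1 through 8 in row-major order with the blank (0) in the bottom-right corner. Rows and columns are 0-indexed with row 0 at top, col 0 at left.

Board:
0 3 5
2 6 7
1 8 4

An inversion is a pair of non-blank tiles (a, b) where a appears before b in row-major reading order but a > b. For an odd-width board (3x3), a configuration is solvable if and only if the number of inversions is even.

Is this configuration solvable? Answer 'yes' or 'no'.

Answer: no

Derivation:
Inversions (pairs i<j in row-major order where tile[i] > tile[j] > 0): 11
11 is odd, so the puzzle is not solvable.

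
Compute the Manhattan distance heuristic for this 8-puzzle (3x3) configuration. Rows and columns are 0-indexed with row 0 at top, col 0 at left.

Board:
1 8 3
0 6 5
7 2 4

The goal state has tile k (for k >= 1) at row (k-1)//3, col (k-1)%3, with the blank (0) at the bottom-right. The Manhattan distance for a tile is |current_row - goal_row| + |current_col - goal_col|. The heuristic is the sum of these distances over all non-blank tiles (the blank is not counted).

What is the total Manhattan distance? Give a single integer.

Tile 1: (0,0)->(0,0) = 0
Tile 8: (0,1)->(2,1) = 2
Tile 3: (0,2)->(0,2) = 0
Tile 6: (1,1)->(1,2) = 1
Tile 5: (1,2)->(1,1) = 1
Tile 7: (2,0)->(2,0) = 0
Tile 2: (2,1)->(0,1) = 2
Tile 4: (2,2)->(1,0) = 3
Sum: 0 + 2 + 0 + 1 + 1 + 0 + 2 + 3 = 9

Answer: 9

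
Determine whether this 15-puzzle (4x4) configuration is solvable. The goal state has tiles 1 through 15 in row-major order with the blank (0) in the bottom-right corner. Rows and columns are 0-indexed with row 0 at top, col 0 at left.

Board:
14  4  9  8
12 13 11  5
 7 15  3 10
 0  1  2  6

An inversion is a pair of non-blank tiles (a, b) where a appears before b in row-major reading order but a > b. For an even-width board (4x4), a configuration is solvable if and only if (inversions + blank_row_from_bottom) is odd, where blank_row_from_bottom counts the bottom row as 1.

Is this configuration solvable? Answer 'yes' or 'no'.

Inversions: 69
Blank is in row 3 (0-indexed from top), which is row 1 counting from the bottom (bottom = 1).
69 + 1 = 70, which is even, so the puzzle is not solvable.

Answer: no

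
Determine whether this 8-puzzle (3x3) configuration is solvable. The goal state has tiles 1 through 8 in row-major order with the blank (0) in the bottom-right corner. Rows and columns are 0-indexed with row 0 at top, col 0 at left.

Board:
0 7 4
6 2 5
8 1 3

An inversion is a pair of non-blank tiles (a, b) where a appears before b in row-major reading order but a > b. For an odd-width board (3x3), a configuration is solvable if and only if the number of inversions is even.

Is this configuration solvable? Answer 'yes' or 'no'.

Inversions (pairs i<j in row-major order where tile[i] > tile[j] > 0): 18
18 is even, so the puzzle is solvable.

Answer: yes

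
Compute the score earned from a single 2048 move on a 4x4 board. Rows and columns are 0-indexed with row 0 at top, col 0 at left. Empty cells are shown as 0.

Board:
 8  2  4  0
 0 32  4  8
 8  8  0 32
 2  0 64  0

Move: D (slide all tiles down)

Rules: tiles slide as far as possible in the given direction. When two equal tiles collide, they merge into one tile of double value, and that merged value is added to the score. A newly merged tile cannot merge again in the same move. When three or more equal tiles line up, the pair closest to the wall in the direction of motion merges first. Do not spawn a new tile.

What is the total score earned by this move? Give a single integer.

Slide down:
col 0: [8, 0, 8, 2] -> [0, 0, 16, 2]  score +16 (running 16)
col 1: [2, 32, 8, 0] -> [0, 2, 32, 8]  score +0 (running 16)
col 2: [4, 4, 0, 64] -> [0, 0, 8, 64]  score +8 (running 24)
col 3: [0, 8, 32, 0] -> [0, 0, 8, 32]  score +0 (running 24)
Board after move:
 0  0  0  0
 0  2  0  0
16 32  8  8
 2  8 64 32

Answer: 24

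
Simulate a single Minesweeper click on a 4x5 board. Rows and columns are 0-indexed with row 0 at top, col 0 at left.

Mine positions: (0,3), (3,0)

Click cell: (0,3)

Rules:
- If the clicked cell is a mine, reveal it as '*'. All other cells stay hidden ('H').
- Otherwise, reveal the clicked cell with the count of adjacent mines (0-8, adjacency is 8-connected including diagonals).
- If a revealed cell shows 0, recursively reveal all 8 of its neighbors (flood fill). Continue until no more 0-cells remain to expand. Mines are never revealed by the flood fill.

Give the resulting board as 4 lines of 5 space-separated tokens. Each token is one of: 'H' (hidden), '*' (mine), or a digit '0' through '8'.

H H H * H
H H H H H
H H H H H
H H H H H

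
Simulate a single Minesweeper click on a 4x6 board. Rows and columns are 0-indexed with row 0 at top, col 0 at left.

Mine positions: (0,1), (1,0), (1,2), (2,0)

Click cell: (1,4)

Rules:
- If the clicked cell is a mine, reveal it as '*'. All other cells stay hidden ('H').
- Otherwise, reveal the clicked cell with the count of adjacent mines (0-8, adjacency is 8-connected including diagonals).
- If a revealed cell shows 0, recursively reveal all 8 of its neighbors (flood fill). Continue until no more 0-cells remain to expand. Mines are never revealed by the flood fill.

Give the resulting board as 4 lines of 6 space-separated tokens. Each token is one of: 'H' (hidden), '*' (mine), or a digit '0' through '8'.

H H H 1 0 0
H H H 1 0 0
H 3 1 1 0 0
H 1 0 0 0 0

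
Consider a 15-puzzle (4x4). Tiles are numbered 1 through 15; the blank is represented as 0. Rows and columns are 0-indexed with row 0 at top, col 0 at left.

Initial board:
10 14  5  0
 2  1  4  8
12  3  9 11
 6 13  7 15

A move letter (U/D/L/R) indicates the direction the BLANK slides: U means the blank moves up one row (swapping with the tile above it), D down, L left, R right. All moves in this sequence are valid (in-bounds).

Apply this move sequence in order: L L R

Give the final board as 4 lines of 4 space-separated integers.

Answer: 10 14  0  5
 2  1  4  8
12  3  9 11
 6 13  7 15

Derivation:
After move 1 (L):
10 14  0  5
 2  1  4  8
12  3  9 11
 6 13  7 15

After move 2 (L):
10  0 14  5
 2  1  4  8
12  3  9 11
 6 13  7 15

After move 3 (R):
10 14  0  5
 2  1  4  8
12  3  9 11
 6 13  7 15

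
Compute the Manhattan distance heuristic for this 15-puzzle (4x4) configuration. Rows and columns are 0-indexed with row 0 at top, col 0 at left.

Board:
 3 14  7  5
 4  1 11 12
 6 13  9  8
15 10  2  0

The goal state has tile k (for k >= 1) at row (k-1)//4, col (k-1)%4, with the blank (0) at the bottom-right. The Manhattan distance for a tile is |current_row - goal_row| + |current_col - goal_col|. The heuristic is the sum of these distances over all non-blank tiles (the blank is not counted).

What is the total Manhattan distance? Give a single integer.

Tile 3: at (0,0), goal (0,2), distance |0-0|+|0-2| = 2
Tile 14: at (0,1), goal (3,1), distance |0-3|+|1-1| = 3
Tile 7: at (0,2), goal (1,2), distance |0-1|+|2-2| = 1
Tile 5: at (0,3), goal (1,0), distance |0-1|+|3-0| = 4
Tile 4: at (1,0), goal (0,3), distance |1-0|+|0-3| = 4
Tile 1: at (1,1), goal (0,0), distance |1-0|+|1-0| = 2
Tile 11: at (1,2), goal (2,2), distance |1-2|+|2-2| = 1
Tile 12: at (1,3), goal (2,3), distance |1-2|+|3-3| = 1
Tile 6: at (2,0), goal (1,1), distance |2-1|+|0-1| = 2
Tile 13: at (2,1), goal (3,0), distance |2-3|+|1-0| = 2
Tile 9: at (2,2), goal (2,0), distance |2-2|+|2-0| = 2
Tile 8: at (2,3), goal (1,3), distance |2-1|+|3-3| = 1
Tile 15: at (3,0), goal (3,2), distance |3-3|+|0-2| = 2
Tile 10: at (3,1), goal (2,1), distance |3-2|+|1-1| = 1
Tile 2: at (3,2), goal (0,1), distance |3-0|+|2-1| = 4
Sum: 2 + 3 + 1 + 4 + 4 + 2 + 1 + 1 + 2 + 2 + 2 + 1 + 2 + 1 + 4 = 32

Answer: 32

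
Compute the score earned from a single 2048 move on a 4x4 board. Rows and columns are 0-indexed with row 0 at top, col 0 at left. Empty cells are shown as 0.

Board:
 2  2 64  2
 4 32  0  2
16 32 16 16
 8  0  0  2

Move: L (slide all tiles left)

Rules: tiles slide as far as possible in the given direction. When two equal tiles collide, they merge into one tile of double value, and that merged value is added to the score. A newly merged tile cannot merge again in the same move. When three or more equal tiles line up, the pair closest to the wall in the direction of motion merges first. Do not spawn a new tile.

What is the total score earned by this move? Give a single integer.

Slide left:
row 0: [2, 2, 64, 2] -> [4, 64, 2, 0]  score +4 (running 4)
row 1: [4, 32, 0, 2] -> [4, 32, 2, 0]  score +0 (running 4)
row 2: [16, 32, 16, 16] -> [16, 32, 32, 0]  score +32 (running 36)
row 3: [8, 0, 0, 2] -> [8, 2, 0, 0]  score +0 (running 36)
Board after move:
 4 64  2  0
 4 32  2  0
16 32 32  0
 8  2  0  0

Answer: 36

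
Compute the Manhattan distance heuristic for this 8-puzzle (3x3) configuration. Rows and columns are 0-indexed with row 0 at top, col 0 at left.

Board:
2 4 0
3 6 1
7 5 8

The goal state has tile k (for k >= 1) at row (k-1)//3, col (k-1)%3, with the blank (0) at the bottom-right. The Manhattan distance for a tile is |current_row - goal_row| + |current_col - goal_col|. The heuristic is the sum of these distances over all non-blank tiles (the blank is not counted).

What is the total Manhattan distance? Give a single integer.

Answer: 12

Derivation:
Tile 2: (0,0)->(0,1) = 1
Tile 4: (0,1)->(1,0) = 2
Tile 3: (1,0)->(0,2) = 3
Tile 6: (1,1)->(1,2) = 1
Tile 1: (1,2)->(0,0) = 3
Tile 7: (2,0)->(2,0) = 0
Tile 5: (2,1)->(1,1) = 1
Tile 8: (2,2)->(2,1) = 1
Sum: 1 + 2 + 3 + 1 + 3 + 0 + 1 + 1 = 12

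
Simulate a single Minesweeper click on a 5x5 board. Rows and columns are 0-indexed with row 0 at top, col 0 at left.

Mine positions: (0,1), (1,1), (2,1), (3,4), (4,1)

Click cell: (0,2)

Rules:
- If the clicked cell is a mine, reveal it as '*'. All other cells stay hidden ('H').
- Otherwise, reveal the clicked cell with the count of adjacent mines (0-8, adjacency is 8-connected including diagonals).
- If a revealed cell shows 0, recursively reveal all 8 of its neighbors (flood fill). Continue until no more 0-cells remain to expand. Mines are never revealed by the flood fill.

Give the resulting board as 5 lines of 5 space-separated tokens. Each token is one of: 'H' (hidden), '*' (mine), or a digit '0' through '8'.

H H 2 H H
H H H H H
H H H H H
H H H H H
H H H H H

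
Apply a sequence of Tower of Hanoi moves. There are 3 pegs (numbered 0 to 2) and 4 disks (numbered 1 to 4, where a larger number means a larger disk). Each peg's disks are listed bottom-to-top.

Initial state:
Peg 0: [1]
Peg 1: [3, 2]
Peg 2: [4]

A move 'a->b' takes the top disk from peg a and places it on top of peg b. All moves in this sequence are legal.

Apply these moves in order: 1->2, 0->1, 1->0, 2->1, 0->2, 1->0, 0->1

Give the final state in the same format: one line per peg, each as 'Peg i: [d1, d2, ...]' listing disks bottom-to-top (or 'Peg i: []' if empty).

Answer: Peg 0: []
Peg 1: [3, 2]
Peg 2: [4, 1]

Derivation:
After move 1 (1->2):
Peg 0: [1]
Peg 1: [3]
Peg 2: [4, 2]

After move 2 (0->1):
Peg 0: []
Peg 1: [3, 1]
Peg 2: [4, 2]

After move 3 (1->0):
Peg 0: [1]
Peg 1: [3]
Peg 2: [4, 2]

After move 4 (2->1):
Peg 0: [1]
Peg 1: [3, 2]
Peg 2: [4]

After move 5 (0->2):
Peg 0: []
Peg 1: [3, 2]
Peg 2: [4, 1]

After move 6 (1->0):
Peg 0: [2]
Peg 1: [3]
Peg 2: [4, 1]

After move 7 (0->1):
Peg 0: []
Peg 1: [3, 2]
Peg 2: [4, 1]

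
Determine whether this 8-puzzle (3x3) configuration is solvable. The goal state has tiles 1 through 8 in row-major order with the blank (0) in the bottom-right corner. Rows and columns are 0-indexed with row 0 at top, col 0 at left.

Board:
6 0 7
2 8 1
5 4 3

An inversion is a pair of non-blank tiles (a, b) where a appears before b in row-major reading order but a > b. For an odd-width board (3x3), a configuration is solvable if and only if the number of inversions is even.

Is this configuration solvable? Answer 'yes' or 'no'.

Answer: yes

Derivation:
Inversions (pairs i<j in row-major order where tile[i] > tile[j] > 0): 18
18 is even, so the puzzle is solvable.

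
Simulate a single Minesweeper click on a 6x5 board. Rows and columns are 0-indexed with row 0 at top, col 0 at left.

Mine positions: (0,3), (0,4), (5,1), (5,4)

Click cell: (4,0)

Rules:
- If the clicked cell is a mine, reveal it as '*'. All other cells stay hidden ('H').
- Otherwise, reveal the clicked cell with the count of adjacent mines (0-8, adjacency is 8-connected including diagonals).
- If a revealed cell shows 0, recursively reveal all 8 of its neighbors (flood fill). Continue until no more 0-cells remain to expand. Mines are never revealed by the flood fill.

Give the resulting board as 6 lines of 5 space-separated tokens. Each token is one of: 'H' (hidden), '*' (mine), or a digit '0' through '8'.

H H H H H
H H H H H
H H H H H
H H H H H
1 H H H H
H H H H H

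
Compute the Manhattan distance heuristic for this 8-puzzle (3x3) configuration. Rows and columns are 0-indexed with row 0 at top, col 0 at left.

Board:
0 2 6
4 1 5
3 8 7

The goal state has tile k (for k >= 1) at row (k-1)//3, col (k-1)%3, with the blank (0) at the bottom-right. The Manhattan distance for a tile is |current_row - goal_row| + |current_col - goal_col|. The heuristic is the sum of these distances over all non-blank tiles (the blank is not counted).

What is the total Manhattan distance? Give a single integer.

Tile 2: (0,1)->(0,1) = 0
Tile 6: (0,2)->(1,2) = 1
Tile 4: (1,0)->(1,0) = 0
Tile 1: (1,1)->(0,0) = 2
Tile 5: (1,2)->(1,1) = 1
Tile 3: (2,0)->(0,2) = 4
Tile 8: (2,1)->(2,1) = 0
Tile 7: (2,2)->(2,0) = 2
Sum: 0 + 1 + 0 + 2 + 1 + 4 + 0 + 2 = 10

Answer: 10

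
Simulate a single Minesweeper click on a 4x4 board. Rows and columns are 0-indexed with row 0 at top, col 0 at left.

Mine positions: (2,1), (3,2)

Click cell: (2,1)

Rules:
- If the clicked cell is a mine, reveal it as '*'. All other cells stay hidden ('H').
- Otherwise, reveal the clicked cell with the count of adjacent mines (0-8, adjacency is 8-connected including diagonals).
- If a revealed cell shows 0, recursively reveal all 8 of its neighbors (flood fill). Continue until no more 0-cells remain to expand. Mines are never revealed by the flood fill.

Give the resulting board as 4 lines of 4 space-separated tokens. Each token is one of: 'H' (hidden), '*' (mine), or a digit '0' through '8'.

H H H H
H H H H
H * H H
H H H H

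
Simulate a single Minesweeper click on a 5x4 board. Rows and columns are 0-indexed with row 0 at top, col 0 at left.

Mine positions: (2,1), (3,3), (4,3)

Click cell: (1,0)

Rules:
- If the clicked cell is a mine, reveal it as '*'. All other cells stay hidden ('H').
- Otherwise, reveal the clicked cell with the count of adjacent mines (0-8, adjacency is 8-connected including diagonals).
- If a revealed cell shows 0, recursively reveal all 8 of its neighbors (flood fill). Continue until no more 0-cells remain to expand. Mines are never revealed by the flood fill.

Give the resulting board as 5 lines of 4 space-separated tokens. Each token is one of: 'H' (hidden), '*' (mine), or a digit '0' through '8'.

H H H H
1 H H H
H H H H
H H H H
H H H H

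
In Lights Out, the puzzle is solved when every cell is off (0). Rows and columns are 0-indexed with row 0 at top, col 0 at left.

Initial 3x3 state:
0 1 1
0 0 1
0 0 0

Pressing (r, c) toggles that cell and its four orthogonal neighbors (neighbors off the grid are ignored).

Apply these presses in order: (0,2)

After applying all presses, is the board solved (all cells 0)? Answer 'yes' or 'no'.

Answer: yes

Derivation:
After press 1 at (0,2):
0 0 0
0 0 0
0 0 0

Lights still on: 0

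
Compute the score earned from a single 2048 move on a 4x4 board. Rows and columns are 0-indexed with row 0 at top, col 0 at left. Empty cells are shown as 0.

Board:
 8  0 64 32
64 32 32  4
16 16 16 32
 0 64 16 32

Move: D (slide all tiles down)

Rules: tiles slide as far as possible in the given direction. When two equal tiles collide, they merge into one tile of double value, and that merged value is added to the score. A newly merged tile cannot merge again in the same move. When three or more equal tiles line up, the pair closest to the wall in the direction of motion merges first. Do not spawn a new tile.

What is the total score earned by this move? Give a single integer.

Slide down:
col 0: [8, 64, 16, 0] -> [0, 8, 64, 16]  score +0 (running 0)
col 1: [0, 32, 16, 64] -> [0, 32, 16, 64]  score +0 (running 0)
col 2: [64, 32, 16, 16] -> [0, 64, 32, 32]  score +32 (running 32)
col 3: [32, 4, 32, 32] -> [0, 32, 4, 64]  score +64 (running 96)
Board after move:
 0  0  0  0
 8 32 64 32
64 16 32  4
16 64 32 64

Answer: 96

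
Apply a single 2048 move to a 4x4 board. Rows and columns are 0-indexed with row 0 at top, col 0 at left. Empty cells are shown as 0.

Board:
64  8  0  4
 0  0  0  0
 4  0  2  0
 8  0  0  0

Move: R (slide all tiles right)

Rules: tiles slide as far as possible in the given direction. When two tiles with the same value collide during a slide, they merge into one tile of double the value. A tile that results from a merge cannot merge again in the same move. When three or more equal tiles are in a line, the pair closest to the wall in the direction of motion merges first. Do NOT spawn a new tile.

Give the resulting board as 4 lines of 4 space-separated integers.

Answer:  0 64  8  4
 0  0  0  0
 0  0  4  2
 0  0  0  8

Derivation:
Slide right:
row 0: [64, 8, 0, 4] -> [0, 64, 8, 4]
row 1: [0, 0, 0, 0] -> [0, 0, 0, 0]
row 2: [4, 0, 2, 0] -> [0, 0, 4, 2]
row 3: [8, 0, 0, 0] -> [0, 0, 0, 8]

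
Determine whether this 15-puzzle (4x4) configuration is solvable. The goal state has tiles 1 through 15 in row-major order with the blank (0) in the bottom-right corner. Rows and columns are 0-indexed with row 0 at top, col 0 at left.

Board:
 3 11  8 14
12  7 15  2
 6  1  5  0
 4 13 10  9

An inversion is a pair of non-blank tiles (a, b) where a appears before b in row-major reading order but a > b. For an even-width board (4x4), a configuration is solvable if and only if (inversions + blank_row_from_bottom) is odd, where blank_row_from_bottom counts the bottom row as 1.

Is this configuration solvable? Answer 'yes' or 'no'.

Answer: no

Derivation:
Inversions: 56
Blank is in row 2 (0-indexed from top), which is row 2 counting from the bottom (bottom = 1).
56 + 2 = 58, which is even, so the puzzle is not solvable.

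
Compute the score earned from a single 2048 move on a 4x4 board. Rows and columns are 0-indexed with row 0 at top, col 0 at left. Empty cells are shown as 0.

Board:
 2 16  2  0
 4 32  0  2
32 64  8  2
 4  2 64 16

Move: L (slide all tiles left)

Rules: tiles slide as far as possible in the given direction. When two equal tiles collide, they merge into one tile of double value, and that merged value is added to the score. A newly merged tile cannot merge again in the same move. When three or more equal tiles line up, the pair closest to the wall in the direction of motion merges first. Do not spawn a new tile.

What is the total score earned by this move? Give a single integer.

Answer: 0

Derivation:
Slide left:
row 0: [2, 16, 2, 0] -> [2, 16, 2, 0]  score +0 (running 0)
row 1: [4, 32, 0, 2] -> [4, 32, 2, 0]  score +0 (running 0)
row 2: [32, 64, 8, 2] -> [32, 64, 8, 2]  score +0 (running 0)
row 3: [4, 2, 64, 16] -> [4, 2, 64, 16]  score +0 (running 0)
Board after move:
 2 16  2  0
 4 32  2  0
32 64  8  2
 4  2 64 16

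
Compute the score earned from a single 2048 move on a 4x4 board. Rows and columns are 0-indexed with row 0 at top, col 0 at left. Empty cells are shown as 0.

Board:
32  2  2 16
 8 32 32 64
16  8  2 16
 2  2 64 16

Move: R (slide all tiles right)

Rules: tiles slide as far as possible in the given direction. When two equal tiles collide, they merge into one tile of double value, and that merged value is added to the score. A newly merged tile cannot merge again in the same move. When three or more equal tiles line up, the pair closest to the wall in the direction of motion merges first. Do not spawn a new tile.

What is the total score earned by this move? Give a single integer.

Slide right:
row 0: [32, 2, 2, 16] -> [0, 32, 4, 16]  score +4 (running 4)
row 1: [8, 32, 32, 64] -> [0, 8, 64, 64]  score +64 (running 68)
row 2: [16, 8, 2, 16] -> [16, 8, 2, 16]  score +0 (running 68)
row 3: [2, 2, 64, 16] -> [0, 4, 64, 16]  score +4 (running 72)
Board after move:
 0 32  4 16
 0  8 64 64
16  8  2 16
 0  4 64 16

Answer: 72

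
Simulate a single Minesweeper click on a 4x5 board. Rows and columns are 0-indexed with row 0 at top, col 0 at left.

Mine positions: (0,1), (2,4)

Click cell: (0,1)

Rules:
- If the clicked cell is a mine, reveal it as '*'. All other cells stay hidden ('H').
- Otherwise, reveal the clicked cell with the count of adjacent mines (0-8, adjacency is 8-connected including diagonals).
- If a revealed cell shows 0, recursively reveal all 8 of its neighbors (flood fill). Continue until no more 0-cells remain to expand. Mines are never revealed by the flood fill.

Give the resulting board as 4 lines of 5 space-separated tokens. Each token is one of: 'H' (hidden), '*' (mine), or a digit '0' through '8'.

H * H H H
H H H H H
H H H H H
H H H H H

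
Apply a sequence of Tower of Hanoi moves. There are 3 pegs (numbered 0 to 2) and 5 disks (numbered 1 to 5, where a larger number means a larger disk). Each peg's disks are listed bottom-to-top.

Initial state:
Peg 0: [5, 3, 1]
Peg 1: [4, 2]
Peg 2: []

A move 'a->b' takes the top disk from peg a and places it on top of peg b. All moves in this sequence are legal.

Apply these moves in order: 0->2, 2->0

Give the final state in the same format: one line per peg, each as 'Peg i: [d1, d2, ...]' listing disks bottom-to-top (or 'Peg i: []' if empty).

After move 1 (0->2):
Peg 0: [5, 3]
Peg 1: [4, 2]
Peg 2: [1]

After move 2 (2->0):
Peg 0: [5, 3, 1]
Peg 1: [4, 2]
Peg 2: []

Answer: Peg 0: [5, 3, 1]
Peg 1: [4, 2]
Peg 2: []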